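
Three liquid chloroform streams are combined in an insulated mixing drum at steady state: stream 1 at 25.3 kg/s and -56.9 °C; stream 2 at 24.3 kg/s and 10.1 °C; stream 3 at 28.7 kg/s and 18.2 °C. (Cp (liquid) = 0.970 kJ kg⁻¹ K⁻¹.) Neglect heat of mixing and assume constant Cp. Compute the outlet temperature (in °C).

Adiabatic, steady state ⇒ Σ ṁᵢCp,ᵢ(T_out − Tᵢ) = 0
Σ ṁᵢCp,ᵢTᵢ = 25.3×0.970×-56.9 + 24.3×0.970×10.1 + 28.7×0.970×18.2 = -651.65
Σ ṁᵢCp,ᵢ = 25.3×0.970 + 24.3×0.970 + 28.7×0.970 = 75.951
T_out = -651.65 / 75.951 = -8.5798 °C

T_out = -8.58 °C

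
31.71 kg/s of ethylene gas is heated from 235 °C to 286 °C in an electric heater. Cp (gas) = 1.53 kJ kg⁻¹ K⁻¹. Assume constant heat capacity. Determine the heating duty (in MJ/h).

Q = ṁ·Cp·ΔT = 31.71 × 1.53 × (286 − 235) = 2474.3 kJ/s
Heating duty = 8907.6 MJ/h

Q = 8910 MJ/h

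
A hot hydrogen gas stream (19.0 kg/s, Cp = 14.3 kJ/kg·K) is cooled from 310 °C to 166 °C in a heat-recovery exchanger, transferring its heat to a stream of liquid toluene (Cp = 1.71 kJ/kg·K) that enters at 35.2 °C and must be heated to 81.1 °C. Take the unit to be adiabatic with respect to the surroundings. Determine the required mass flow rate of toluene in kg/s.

Heat released by hot stream: Q = 19.0 × 14.3 × (310 − 166) = 39125 kJ/s
Energy balance on cold side (adiabatic exchanger): Q = ṁ_c·Cp_c·(T_c,out − T_c,in)
ṁ_c = 39125 / [1.71 × (81.1 − 35.2)] = 498.47 kg/s

ṁ_c = 498 kg/s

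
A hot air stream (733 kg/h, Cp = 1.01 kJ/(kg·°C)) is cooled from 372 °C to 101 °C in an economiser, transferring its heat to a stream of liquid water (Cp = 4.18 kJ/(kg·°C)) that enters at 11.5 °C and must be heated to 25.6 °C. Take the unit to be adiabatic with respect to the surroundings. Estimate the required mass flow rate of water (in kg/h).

ṁ_c = 3400 kg/h

Heat released by hot stream: Q = 733 × 1.01 × (372 − 101) = 200630 kJ/h
Energy balance on cold side (adiabatic exchanger): Q = ṁ_c·Cp_c·(T_c,out − T_c,in)
ṁ_c = 200630 / [4.18 × (25.6 − 11.5)] = 3404.1 kg/h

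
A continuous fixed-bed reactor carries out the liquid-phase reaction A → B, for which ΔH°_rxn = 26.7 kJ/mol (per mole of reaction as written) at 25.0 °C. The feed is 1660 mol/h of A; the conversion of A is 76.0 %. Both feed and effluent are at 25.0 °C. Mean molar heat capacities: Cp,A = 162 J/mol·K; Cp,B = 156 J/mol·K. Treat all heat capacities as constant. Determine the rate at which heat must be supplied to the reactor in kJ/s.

Q_in = 9.36 kJ/s

Extent of reaction ξ = 0.760 × 1660 = 1261.6 mol/h
Reaction term: ξ·ΔH°_rxn = 1261.6 × 26.7 = 33685 kJ/h
Q = ΔH = 33685 kJ/h = 9.3569 kW
Heat supplied = 9.3569 kJ/s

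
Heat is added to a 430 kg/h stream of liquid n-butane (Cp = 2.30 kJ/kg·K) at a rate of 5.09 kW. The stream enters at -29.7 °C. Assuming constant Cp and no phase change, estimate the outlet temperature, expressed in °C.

T_out = -11.2 °C

Q = 5.09 kW = 18324 kJ/h
ΔT = Q/(ṁ·Cp) = 18324/(430×2.30) = 18.528 K
T_out = -29.7 + 18.528 = -11.172 °C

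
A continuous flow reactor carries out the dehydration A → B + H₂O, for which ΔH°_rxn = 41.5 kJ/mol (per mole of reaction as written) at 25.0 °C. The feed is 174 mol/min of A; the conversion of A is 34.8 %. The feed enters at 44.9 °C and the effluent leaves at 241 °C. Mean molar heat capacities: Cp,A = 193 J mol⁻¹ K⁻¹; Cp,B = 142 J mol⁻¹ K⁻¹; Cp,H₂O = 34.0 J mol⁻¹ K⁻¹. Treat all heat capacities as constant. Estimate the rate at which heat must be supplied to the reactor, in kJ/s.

Extent of reaction ξ = 0.348 × 174 = 60.552 mol/min
Reaction term: ξ·ΔH°_rxn = 60.552 × 41.5 = 2512.9 kJ/min
Sensible, feed 44.9→25 °C: -668.28 kJ/min
Outlet flows (mol/min): A 113.45, B 60.552, H₂O 60.552
Sensible, products 25→241 °C: 7031.4 kJ/min
Q = ΔH = 8876 kJ/min = 147.93 kW
Heat supplied = 147.93 kJ/s

Q_in = 148 kJ/s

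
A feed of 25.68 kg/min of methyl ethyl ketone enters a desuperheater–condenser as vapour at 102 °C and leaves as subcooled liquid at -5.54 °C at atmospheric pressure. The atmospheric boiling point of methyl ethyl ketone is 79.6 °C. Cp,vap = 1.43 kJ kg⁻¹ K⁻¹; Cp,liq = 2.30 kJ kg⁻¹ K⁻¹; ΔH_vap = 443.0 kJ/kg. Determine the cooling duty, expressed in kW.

Q_c = 287 kW

vapour 102→79.6 °C: -32.032 kJ/kg
condensation at 79.6 °C: -443 kJ/kg
liquid 79.6→-5.54 °C: -195.82 kJ/kg
Δh = -32.032 + -443 + -195.82 = -670.85 kJ/kg
Q = ṁ·Δh = 25.68 kg/min × -670.85 kJ/kg = -17228 kJ/min
|Q| = 287.13 kW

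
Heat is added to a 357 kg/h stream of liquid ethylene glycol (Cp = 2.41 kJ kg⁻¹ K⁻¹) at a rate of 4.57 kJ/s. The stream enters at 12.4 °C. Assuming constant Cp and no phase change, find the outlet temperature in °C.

T_out = 31.5 °C

Q = 4.57 kJ/s = 16452 kJ/h
ΔT = Q/(ṁ·Cp) = 16452/(357×2.41) = 19.122 K
T_out = 12.4 + 19.122 = 31.522 °C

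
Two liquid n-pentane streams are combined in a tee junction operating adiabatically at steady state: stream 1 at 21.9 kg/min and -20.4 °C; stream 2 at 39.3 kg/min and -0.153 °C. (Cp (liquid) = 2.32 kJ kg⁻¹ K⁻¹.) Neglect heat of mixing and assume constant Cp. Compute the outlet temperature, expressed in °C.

T_out = -7.40 °C

Adiabatic, steady state ⇒ Σ ṁᵢCp,ᵢ(T_out − Tᵢ) = 0
T_out = Σ ṁᵢCp,ᵢTᵢ / Σ ṁᵢCp,ᵢ
      = -1050.4 / 141.98 = -7.3982 °C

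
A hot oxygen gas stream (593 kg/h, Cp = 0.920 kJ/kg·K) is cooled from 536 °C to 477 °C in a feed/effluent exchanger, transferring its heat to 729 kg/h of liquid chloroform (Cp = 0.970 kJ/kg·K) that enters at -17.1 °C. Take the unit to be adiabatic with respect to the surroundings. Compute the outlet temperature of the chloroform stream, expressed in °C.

Heat released by hot stream: Q = 593 × 0.920 × (536 − 477) = 32188 kJ/h
Energy balance on cold side (adiabatic exchanger): Q = ṁ_c·Cp_c·(T_c,out − T_c,in)
T_c,out = -17.1 + 32188/(729 × 0.970) = 28.419 °C

T_c,out = 28.4 °C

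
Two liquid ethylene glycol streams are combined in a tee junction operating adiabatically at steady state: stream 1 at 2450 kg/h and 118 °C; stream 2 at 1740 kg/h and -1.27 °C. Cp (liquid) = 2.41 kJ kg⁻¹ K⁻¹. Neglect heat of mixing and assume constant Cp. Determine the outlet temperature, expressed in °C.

T_out = 68.5 °C

No heat crosses the boundary, so H_out = H_in.
Σ ṁᵢCp,ᵢTᵢ = 2450×2.41×118 + 1740×2.41×-1.27 = 691410
Σ ṁᵢCp,ᵢ = 2450×2.41 + 1740×2.41 = 10098
T_out = 691410 / 10098 = 68.47 °C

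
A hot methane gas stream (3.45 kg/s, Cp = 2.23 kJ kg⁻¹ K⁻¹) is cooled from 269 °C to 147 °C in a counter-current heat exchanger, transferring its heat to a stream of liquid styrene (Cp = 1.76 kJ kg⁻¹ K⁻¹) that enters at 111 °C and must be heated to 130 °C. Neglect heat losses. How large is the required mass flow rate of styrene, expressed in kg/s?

Heat released by hot stream: Q = 3.45 × 2.23 × (269 − 147) = 938.61 kJ/s
Energy balance on cold side (adiabatic exchanger): Q = ṁ_c·Cp_c·(T_c,out − T_c,in)
ṁ_c = 938.61 / [1.76 × (130 − 111)] = 28.068 kg/s

ṁ_c = 28.1 kg/s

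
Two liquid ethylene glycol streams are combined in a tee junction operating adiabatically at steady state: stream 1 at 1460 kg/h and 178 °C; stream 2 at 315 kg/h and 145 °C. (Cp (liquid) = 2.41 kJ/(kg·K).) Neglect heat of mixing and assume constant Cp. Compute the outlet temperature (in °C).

T_out = 172 °C

No heat crosses the boundary, so H_out = H_in.
T_out = Σ ṁᵢCp,ᵢTᵢ / Σ ṁᵢCp,ᵢ
      = 736390 / 4277.8 = 172.14 °C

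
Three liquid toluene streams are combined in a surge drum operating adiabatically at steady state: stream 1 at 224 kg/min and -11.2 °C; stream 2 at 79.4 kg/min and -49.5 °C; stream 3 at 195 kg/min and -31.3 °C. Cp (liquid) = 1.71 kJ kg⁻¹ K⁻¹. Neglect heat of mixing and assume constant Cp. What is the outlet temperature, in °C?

T_out = -25.2 °C

Adiabatic, steady state ⇒ Σ ṁᵢCp,ᵢ(T_out − Tᵢ) = 0
Σ ṁᵢCp,ᵢTᵢ = 224×1.71×-11.2 + 79.4×1.71×-49.5 + 195×1.71×-31.3 = -21448
Σ ṁᵢCp,ᵢ = 224×1.71 + 79.4×1.71 + 195×1.71 = 852.26
T_out = -21448 / 852.26 = -25.166 °C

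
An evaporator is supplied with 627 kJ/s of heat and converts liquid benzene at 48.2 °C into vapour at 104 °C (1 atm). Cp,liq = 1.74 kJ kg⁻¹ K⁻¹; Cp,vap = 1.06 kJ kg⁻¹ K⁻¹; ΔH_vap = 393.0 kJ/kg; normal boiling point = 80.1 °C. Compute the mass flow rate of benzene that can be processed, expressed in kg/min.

Δh = 1.74×(80.1−48.2) + 393.0 + 1.06×(104−80.1) = 473.84 kJ/kg
Q = 627 kJ/s = 627 kJ/s = 37620 kJ/min
ṁ = Q/Δh = 37620 / 473.84 = 79.394 kg/min

ṁ = 79.4 kg/min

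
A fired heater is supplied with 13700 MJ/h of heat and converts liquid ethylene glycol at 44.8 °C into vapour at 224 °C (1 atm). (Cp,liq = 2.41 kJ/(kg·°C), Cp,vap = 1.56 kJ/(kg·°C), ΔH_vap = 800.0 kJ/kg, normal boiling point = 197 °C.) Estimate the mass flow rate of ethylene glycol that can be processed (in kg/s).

ṁ = 3.15 kg/s

Δh = 2.41×(197−44.8) + 800.0 + 1.56×(224−197) = 1208.9 kJ/kg
Q = 13700 MJ/h = 3805.6 kJ/s = 3805.6 kJ/s
ṁ = Q/Δh = 3805.6 / 1208.9 = 3.1479 kg/s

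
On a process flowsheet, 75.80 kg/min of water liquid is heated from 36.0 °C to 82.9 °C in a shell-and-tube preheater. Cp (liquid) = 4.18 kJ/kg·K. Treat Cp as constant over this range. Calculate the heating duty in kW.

Q = ṁ·Cp·ΔT = 75.80 × 4.18 × (82.9 − 36.0) = 14860 kJ/min
Converting: 14860 / 60 s = 247.67 kW

Q = 248 kW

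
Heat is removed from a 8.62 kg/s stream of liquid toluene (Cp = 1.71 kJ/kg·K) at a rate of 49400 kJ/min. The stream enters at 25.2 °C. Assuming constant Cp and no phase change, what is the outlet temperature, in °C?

Q = 49400 kJ/min = 823.33 kJ/s
ΔT = Q/(ṁ·Cp) = 823.33/(8.62×1.71) = 55.856 K
T_out = 25.2 − 55.856 = -30.656 °C

T_out = -30.7 °C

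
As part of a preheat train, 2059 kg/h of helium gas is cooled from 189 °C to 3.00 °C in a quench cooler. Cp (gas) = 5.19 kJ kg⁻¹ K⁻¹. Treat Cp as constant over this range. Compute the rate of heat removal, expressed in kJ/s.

Q_c = 552 kJ/s

Q = ṁ·Cp·ΔT = 2059 × 5.19 × (3.00 − 189) = -1.9876e+06 kJ/h
Converting: 1.9876e+06 / 3600 s = 552.12 kW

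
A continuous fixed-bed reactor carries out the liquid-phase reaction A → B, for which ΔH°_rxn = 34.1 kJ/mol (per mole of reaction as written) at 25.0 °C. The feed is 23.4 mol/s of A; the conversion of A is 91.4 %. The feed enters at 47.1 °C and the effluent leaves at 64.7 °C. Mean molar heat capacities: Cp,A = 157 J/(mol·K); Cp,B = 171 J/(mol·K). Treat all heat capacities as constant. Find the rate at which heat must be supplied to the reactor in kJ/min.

Q_in = 48400 kJ/min

Extent of reaction ξ = 0.914 × 23.4 = 21.388 mol/s
Reaction term: ξ·ΔH°_rxn = 21.388 × 34.1 = 729.32 kJ/s
Sensible, feed 47.1→25 °C: -81.191 kJ/s
Outlet flows (mol/s): A 2.0124, B 21.388
Sensible, products 25→64.7 °C: 157.74 kJ/s
Q = ΔH = 805.86 kJ/s = 805.86 kW
Heat supplied = 48352 kJ/min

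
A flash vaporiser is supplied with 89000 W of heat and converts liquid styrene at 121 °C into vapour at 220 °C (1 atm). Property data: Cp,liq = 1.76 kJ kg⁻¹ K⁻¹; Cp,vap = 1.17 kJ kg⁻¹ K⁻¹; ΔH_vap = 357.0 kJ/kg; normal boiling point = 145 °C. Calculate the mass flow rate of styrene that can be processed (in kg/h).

ṁ = 658 kg/h

Δh = 1.76×(145−121) + 357.0 + 1.17×(220−145) = 486.99 kJ/kg
Q = 89000 W = 89 kJ/s = 320400 kJ/h
ṁ = Q/Δh = 320400 / 486.99 = 657.92 kg/h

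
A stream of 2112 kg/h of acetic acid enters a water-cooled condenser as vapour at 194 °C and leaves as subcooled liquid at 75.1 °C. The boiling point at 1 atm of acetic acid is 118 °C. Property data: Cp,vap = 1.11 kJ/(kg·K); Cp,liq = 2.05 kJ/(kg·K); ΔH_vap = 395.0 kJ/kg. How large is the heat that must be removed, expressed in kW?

Q_c = 333 kW

vapour 194→118 °C: -84.36 kJ/kg
condensation at 118 °C: -395 kJ/kg
liquid 118→75.1 °C: -87.945 kJ/kg
Δh = -84.36 + -395 + -87.945 = -567.31 kJ/kg
Q = ṁ·Δh = 2112 kg/h × -567.31 kJ/kg = -1.1981e+06 kJ/h
|Q| = 332.82 kW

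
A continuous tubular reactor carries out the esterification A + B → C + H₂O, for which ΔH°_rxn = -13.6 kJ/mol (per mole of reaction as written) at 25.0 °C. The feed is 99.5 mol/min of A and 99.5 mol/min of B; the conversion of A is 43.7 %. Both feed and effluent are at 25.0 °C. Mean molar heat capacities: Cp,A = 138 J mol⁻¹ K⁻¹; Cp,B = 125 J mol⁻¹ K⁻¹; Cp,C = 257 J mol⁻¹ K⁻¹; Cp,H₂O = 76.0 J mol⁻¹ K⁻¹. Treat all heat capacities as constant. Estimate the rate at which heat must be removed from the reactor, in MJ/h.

Q_out = 35.5 MJ/h

Extent of reaction ξ = 0.437 × 99.5 = 43.481 mol/min
Reaction term: ξ·ΔH°_rxn = 43.481 × -13.6 = -591.35 kJ/min
Q = ΔH = -591.35 kJ/min = -9.8558 kW
Heat removed = 35.481 MJ/h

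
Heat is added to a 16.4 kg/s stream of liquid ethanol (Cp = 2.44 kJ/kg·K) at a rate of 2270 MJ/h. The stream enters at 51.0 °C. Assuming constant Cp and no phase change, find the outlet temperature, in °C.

T_out = 66.8 °C

Q = 2270 MJ/h = 630.56 kJ/s
ΔT = Q/(ṁ·Cp) = 630.56/(16.4×2.44) = 15.758 K
T_out = 51.0 + 15.758 = 66.758 °C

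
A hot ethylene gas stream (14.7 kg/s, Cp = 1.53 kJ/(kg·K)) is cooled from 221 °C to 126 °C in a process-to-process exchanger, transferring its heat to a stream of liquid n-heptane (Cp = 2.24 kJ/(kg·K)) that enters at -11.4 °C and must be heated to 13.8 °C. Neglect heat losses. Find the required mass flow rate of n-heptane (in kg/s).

ṁ_c = 37.9 kg/s

Heat released by hot stream: Q = 14.7 × 1.53 × (221 − 126) = 2136.6 kJ/s
Energy balance on cold side (adiabatic exchanger): Q = ṁ_c·Cp_c·(T_c,out − T_c,in)
ṁ_c = 2136.6 / [2.24 × (13.8 − -11.4)] = 37.852 kg/s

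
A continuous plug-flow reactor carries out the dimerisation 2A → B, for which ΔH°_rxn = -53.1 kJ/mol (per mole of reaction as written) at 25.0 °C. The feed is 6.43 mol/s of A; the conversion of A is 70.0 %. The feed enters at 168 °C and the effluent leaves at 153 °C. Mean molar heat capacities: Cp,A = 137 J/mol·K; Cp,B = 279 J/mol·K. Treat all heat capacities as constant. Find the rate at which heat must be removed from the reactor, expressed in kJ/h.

Extent of reaction ξ = 0.700 × 6.43 / 2 = 2.2505 mol/s
Reaction term: ξ·ΔH°_rxn = 2.2505 × -53.1 = -119.5 kJ/s
Sensible, feed 168→25 °C: -125.97 kJ/s
Outlet flows (mol/s): A 1.929, B 2.2505
Sensible, products 25→153 °C: 114.2 kJ/s
Q = ΔH = -131.27 kJ/s = -131.27 kW
Heat removed = 472590 kJ/h

Q_out = 473000 kJ/h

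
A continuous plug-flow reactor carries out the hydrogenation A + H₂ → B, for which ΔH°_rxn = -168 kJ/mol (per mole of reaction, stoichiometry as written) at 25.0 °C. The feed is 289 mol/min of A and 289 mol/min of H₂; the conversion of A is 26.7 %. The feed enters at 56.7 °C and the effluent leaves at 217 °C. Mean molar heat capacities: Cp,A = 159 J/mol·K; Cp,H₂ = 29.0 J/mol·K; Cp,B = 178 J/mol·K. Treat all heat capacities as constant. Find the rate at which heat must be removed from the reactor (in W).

Q_out = 73400 W

Extent of reaction ξ = 0.267 × 289 = 77.163 mol/min
Reaction term: ξ·ΔH°_rxn = 77.163 × -168 = -12963 kJ/min
Sensible, feed 56.7→25 °C: -1722.3 kJ/min
Outlet flows (mol/min): A 211.84, H₂ 211.84, B 77.163
Sensible, products 25→217 °C: 10284 kJ/min
Q = ΔH = -4402.1 kJ/min = -73.369 kW
Heat removed = 73369 W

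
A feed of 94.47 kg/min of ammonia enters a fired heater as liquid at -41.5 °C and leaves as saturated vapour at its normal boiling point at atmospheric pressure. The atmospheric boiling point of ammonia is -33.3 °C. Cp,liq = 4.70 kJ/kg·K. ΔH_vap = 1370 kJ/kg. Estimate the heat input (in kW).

liquid -41.5→-33.3 °C: 38.54 kJ/kg
vaporisation at -33.3 °C: 1370 kJ/kg
Δh = 38.54 + 1370 = 1408.5 kJ/kg
Q = ṁ·Δh = 94.47 kg/min × 1408.5 kJ/kg = 133060 kJ/min
|Q| = 2217.7 kW

Q = 2220 kW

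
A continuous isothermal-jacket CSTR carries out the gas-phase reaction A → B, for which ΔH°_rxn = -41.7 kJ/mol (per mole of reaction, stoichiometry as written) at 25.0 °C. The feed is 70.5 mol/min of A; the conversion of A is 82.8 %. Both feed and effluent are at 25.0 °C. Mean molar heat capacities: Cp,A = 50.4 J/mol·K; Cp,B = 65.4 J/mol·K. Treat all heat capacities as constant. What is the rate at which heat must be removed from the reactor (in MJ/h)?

Q_out = 146 MJ/h

Extent of reaction ξ = 0.828 × 70.5 = 58.374 mol/min
Reaction term: ξ·ΔH°_rxn = 58.374 × -41.7 = -2434.2 kJ/min
Q = ΔH = -2434.2 kJ/min = -40.57 kW
Heat removed = 146.05 MJ/h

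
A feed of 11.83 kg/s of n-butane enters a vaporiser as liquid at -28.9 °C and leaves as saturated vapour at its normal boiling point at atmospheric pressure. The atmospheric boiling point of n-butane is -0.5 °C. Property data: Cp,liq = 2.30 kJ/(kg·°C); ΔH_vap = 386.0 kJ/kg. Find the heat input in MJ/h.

liquid -28.9→-0.5 °C: 65.32 kJ/kg
vaporisation at -0.5 °C: 386 kJ/kg
Δh = 65.32 + 386 = 451.32 kJ/kg
Q = ṁ·Δh = 11.83 kg/s × 451.32 kJ/kg = 5339.1 kJ/s
|Q| = 5339.1 kW = 19221 MJ/h

Q = 19200 MJ/h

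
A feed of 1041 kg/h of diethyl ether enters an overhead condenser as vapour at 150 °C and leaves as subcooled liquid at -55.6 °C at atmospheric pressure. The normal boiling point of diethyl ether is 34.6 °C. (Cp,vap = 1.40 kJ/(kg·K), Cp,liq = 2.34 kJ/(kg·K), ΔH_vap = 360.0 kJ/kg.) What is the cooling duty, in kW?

Q_c = 212 kW

vapour 150→34.6 °C: -161.56 kJ/kg
condensation at 34.6 °C: -360 kJ/kg
liquid 34.6→-55.6 °C: -211.07 kJ/kg
Δh = -161.56 + -360 + -211.07 = -732.63 kJ/kg
Q = ṁ·Δh = 1041 kg/h × -732.63 kJ/kg = -762670 kJ/h
|Q| = 211.85 kW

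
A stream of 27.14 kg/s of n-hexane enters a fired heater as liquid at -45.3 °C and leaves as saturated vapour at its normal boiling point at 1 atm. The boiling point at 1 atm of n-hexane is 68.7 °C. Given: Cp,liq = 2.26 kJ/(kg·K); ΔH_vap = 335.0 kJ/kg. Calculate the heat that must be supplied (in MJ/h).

Q = 57900 MJ/h

liquid -45.3→68.7 °C: 257.64 kJ/kg
vaporisation at 68.7 °C: 335 kJ/kg
Δh = 257.64 + 335 = 592.64 kJ/kg
Q = ṁ·Δh = 27.14 kg/s × 592.64 kJ/kg = 16084 kJ/s
|Q| = 16084 kW = 57903 MJ/h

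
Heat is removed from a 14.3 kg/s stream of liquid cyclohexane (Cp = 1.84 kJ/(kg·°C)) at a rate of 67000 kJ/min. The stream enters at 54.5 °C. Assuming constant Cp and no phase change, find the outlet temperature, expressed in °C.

T_out = 12.1 °C

Q = 67000 kJ/min = 1116.7 kJ/s
ΔT = Q/(ṁ·Cp) = 1116.7/(14.3×1.84) = 42.439 K
T_out = 54.5 − 42.439 = 12.061 °C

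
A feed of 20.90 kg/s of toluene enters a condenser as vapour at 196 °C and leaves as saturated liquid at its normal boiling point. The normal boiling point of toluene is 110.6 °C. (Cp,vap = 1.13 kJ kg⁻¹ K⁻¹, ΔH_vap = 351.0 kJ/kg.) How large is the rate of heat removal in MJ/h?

Q_c = 33700 MJ/h

vapour 196→110.6 °C: -96.502 kJ/kg
condensation at 110.6 °C: -351 kJ/kg
Δh = -96.502 + -351 = -447.5 kJ/kg
Q = ṁ·Δh = 20.90 kg/s × -447.5 kJ/kg = -9352.8 kJ/s
|Q| = 9352.8 kW = 33670 MJ/h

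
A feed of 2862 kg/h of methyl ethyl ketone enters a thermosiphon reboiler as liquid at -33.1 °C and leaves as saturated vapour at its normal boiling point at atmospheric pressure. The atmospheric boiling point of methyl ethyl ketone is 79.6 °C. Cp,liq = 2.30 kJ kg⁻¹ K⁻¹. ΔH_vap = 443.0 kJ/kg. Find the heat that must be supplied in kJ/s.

Q = 558 kJ/s

liquid -33.1→79.6 °C: 259.21 kJ/kg
vaporisation at 79.6 °C: 443 kJ/kg
Δh = 259.21 + 443 = 702.21 kJ/kg
Q = ṁ·Δh = 2862 kg/h × 702.21 kJ/kg = 2.0097e+06 kJ/h
|Q| = 558.26 kW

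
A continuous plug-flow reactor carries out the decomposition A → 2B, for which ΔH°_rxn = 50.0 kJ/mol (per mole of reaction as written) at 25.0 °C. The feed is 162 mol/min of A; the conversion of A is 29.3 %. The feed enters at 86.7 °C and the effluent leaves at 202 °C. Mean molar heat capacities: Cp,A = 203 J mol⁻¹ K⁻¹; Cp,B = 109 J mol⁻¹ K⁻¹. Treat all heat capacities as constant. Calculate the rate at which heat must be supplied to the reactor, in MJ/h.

Extent of reaction ξ = 0.293 × 162 = 47.466 mol/min
Reaction term: ξ·ΔH°_rxn = 47.466 × 50.0 = 2373.3 kJ/min
Sensible, feed 86.7→25 °C: -2029.1 kJ/min
Outlet flows (mol/min): A 114.53, B 94.932
Sensible, products 25→202 °C: 5946.8 kJ/min
Q = ΔH = 6291.1 kJ/min = 104.85 kW
Heat supplied = 377.46 MJ/h

Q_in = 377 MJ/h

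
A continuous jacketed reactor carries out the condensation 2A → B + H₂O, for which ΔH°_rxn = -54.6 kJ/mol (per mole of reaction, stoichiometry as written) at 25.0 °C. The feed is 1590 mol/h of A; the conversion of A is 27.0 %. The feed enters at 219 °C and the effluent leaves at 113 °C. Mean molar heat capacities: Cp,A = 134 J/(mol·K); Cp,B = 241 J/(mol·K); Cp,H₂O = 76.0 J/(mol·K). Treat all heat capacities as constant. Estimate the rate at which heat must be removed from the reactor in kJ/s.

Q_out = 9.27 kJ/s

Extent of reaction ξ = 0.270 × 1590 / 2 = 214.65 mol/h
Reaction term: ξ·ΔH°_rxn = 214.65 × -54.6 = -11720 kJ/h
Sensible, feed 219→25 °C: -41334 kJ/h
Outlet flows (mol/h): A 1160.7, B 214.65, H₂O 214.65
Sensible, products 25→113 °C: 19675 kJ/h
Q = ΔH = -33379 kJ/h = -9.2719 kW
Heat removed = 9.2719 kJ/s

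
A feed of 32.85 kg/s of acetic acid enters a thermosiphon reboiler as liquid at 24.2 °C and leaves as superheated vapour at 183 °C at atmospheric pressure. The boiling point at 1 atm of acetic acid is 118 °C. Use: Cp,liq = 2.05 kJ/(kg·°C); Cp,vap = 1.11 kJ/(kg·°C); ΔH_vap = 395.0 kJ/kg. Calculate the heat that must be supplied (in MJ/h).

liquid 24.2→118 °C: 192.29 kJ/kg
vaporisation at 118 °C: 395 kJ/kg
vapour 118→183 °C: 72.15 kJ/kg
Δh = 192.29 + 395 + 72.15 = 659.44 kJ/kg
Q = ṁ·Δh = 32.85 kg/s × 659.44 kJ/kg = 21663 kJ/s
|Q| = 21663 kW = 77985 MJ/h

Q = 78000 MJ/h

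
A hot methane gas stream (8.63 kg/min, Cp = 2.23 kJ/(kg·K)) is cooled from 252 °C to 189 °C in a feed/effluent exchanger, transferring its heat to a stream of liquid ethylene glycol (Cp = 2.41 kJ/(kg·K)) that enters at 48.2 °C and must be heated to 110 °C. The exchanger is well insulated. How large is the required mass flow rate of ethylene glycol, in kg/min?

ṁ_c = 8.14 kg/min

Heat released by hot stream: Q = 8.63 × 2.23 × (252 − 189) = 1212.4 kJ/min
Energy balance on cold side (adiabatic exchanger): Q = ṁ_c·Cp_c·(T_c,out − T_c,in)
ṁ_c = 1212.4 / [2.41 × (110 − 48.2)] = 8.1405 kg/min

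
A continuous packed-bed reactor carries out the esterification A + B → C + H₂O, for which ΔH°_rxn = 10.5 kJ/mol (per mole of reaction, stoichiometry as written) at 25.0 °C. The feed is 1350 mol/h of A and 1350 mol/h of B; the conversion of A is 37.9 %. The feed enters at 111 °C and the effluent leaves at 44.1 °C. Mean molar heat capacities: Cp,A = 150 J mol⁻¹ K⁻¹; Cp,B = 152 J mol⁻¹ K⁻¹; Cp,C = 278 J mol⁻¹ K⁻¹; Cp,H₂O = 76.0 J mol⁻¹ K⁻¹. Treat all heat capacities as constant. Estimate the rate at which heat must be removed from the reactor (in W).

Extent of reaction ξ = 0.379 × 1350 = 511.65 mol/h
Reaction term: ξ·ΔH°_rxn = 511.65 × 10.5 = 5372.3 kJ/h
Sensible, feed 111→25 °C: -35062 kJ/h
Outlet flows (mol/h): A 838.35, B 838.35, C 511.65, H₂O 511.65
Sensible, products 25→44.1 °C: 8295.2 kJ/h
Q = ΔH = -21395 kJ/h = -5.943 kW
Heat removed = 5943 W

Q_out = 5940 W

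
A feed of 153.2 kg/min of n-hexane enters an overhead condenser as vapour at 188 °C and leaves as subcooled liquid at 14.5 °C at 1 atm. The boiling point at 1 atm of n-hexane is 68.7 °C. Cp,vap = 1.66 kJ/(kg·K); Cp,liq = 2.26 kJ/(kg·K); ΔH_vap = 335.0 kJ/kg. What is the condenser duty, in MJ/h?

vapour 188→68.7 °C: -198.04 kJ/kg
condensation at 68.7 °C: -335 kJ/kg
liquid 68.7→14.5 °C: -122.49 kJ/kg
Δh = -198.04 + -335 + -122.49 = -655.53 kJ/kg
Q = ṁ·Δh = 153.2 kg/min × -655.53 kJ/kg = -100430 kJ/min
|Q| = 1673.8 kW = 6025.6 MJ/h

Q_c = 6030 MJ/h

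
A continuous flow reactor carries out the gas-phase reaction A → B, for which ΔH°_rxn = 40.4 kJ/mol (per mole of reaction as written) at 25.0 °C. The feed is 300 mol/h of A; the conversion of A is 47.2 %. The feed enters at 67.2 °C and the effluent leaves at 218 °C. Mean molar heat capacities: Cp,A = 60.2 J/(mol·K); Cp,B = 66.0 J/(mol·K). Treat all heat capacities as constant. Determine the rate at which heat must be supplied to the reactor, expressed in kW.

Extent of reaction ξ = 0.472 × 300 = 141.6 mol/h
Reaction term: ξ·ΔH°_rxn = 141.6 × 40.4 = 5720.6 kJ/h
Sensible, feed 67.2→25 °C: -762.13 kJ/h
Outlet flows (mol/h): A 158.4, B 141.6
Sensible, products 25→218 °C: 3644.1 kJ/h
Q = ΔH = 8602.6 kJ/h = 2.3896 kW
Heat supplied = 2.3896 kW

Q_in = 2.39 kW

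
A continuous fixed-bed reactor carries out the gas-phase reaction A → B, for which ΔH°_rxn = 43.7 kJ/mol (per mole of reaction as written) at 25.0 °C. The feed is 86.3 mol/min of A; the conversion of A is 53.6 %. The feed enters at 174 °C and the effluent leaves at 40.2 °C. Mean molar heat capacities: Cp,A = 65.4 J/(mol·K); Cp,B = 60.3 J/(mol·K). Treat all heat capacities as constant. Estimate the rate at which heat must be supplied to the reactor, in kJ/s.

Q_in = 21.0 kJ/s

Extent of reaction ξ = 0.536 × 86.3 = 46.257 mol/min
Reaction term: ξ·ΔH°_rxn = 46.257 × 43.7 = 2021.4 kJ/min
Sensible, feed 174→25 °C: -840.96 kJ/min
Outlet flows (mol/min): A 40.043, B 46.257
Sensible, products 25→40.2 °C: 82.203 kJ/min
Q = ΔH = 1262.7 kJ/min = 21.044 kW
Heat supplied = 21.044 kJ/s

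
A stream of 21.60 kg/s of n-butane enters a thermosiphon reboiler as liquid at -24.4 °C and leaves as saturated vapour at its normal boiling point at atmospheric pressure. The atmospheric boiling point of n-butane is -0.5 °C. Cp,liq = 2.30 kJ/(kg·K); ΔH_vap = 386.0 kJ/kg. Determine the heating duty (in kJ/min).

Q = 571000 kJ/min

liquid -24.4→-0.5 °C: 54.97 kJ/kg
vaporisation at -0.5 °C: 386 kJ/kg
Δh = 54.97 + 386 = 440.97 kJ/kg
Q = ṁ·Δh = 21.60 kg/s × 440.97 kJ/kg = 9525 kJ/s
|Q| = 9525 kW = 571500 kJ/min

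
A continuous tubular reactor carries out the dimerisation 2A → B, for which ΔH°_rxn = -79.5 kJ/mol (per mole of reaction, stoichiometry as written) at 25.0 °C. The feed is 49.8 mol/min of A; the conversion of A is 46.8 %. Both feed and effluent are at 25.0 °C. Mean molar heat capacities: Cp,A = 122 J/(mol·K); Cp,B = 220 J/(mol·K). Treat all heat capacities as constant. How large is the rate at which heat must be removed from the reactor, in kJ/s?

Q_out = 15.4 kJ/s

Extent of reaction ξ = 0.468 × 49.8 / 2 = 11.653 mol/min
Reaction term: ξ·ΔH°_rxn = 11.653 × -79.5 = -926.43 kJ/min
Q = ΔH = -926.43 kJ/min = -15.44 kW
Heat removed = 15.44 kJ/s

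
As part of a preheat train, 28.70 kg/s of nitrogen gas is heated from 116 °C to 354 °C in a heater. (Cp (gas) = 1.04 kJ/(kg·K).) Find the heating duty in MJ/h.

Q = 25600 MJ/h

Q = ṁ·Cp·ΔT = 28.70 × 1.04 × (354 − 116) = 7103.8 kJ/s
Heating duty = 25574 MJ/h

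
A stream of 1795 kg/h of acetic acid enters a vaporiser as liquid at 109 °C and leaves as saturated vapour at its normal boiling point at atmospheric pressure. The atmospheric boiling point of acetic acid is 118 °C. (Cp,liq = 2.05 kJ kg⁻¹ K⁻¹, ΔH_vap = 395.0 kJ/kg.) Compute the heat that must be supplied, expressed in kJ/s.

liquid 109→118 °C: 18.45 kJ/kg
vaporisation at 118 °C: 395 kJ/kg
Δh = 18.45 + 395 = 413.45 kJ/kg
Q = ṁ·Δh = 1795 kg/h × 413.45 kJ/kg = 742140 kJ/h
|Q| = 206.15 kW

Q = 206 kJ/s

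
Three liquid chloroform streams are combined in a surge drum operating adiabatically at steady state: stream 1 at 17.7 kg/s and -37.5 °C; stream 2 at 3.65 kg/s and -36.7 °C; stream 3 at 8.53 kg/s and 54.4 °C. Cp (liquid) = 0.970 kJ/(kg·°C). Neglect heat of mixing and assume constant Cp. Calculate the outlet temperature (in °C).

T_out = -11.2 °C

Adiabatic, steady state ⇒ Σ ṁᵢCp,ᵢ(T_out − Tᵢ) = 0
Σ ṁᵢCp,ᵢTᵢ = 17.7×0.970×-37.5 + 3.65×0.970×-36.7 + 8.53×0.970×54.4 = -323.66
Σ ṁᵢCp,ᵢ = 17.7×0.970 + 3.65×0.970 + 8.53×0.970 = 28.984
T_out = -323.66 / 28.984 = -11.167 °C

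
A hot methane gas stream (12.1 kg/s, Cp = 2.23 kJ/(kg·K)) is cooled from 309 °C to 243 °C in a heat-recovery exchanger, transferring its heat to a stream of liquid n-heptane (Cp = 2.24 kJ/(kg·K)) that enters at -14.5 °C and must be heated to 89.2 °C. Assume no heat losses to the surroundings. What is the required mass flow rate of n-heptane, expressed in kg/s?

Heat released by hot stream: Q = 12.1 × 2.23 × (309 − 243) = 1780.9 kJ/s
Energy balance on cold side (adiabatic exchanger): Q = ṁ_c·Cp_c·(T_c,out − T_c,in)
ṁ_c = 1780.9 / [2.24 × (89.2 − -14.5)] = 7.6667 kg/s

ṁ_c = 7.67 kg/s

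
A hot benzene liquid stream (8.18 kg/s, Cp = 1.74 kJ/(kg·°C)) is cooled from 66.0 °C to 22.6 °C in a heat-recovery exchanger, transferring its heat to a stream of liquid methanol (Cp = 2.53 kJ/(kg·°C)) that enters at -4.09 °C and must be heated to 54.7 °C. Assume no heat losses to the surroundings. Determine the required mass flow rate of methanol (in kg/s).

ṁ_c = 4.15 kg/s

Heat released by hot stream: Q = 8.18 × 1.74 × (66.0 − 22.6) = 617.72 kJ/s
Energy balance on cold side (adiabatic exchanger): Q = ṁ_c·Cp_c·(T_c,out − T_c,in)
ṁ_c = 617.72 / [2.53 × (54.7 − -4.09)] = 4.1531 kg/s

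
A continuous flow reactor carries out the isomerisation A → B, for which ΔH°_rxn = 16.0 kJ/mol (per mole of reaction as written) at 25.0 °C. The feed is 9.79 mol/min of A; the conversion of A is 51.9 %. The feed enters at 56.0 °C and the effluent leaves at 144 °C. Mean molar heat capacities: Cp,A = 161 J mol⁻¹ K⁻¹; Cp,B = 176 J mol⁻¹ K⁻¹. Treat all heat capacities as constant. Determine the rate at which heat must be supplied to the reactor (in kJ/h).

Extent of reaction ξ = 0.519 × 9.79 = 5.081 mol/min
Reaction term: ξ·ΔH°_rxn = 5.081 × 16.0 = 81.296 kJ/min
Sensible, feed 56.0→25 °C: -48.862 kJ/min
Outlet flows (mol/min): A 4.709, B 5.081
Sensible, products 25→144 °C: 196.64 kJ/min
Q = ΔH = 229.07 kJ/min = 3.8178 kW
Heat supplied = 13744 kJ/h

Q_in = 13700 kJ/h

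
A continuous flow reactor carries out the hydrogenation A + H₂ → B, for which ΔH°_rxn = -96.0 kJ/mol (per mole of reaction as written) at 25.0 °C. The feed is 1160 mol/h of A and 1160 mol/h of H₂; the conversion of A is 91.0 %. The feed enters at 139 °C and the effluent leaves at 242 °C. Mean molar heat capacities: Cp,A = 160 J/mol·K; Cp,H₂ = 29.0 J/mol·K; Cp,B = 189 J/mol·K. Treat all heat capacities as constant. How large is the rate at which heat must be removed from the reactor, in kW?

Extent of reaction ξ = 0.910 × 1160 = 1055.6 mol/h
Reaction term: ξ·ΔH°_rxn = 1055.6 × -96.0 = -101340 kJ/h
Sensible, feed 139→25 °C: -24993 kJ/h
Outlet flows (mol/h): A 104.4, H₂ 104.4, B 1055.6
Sensible, products 25→242 °C: 47575 kJ/h
Q = ΔH = -78756 kJ/h = -21.877 kW
Heat removed = 21.877 kW

Q_out = 21.9 kW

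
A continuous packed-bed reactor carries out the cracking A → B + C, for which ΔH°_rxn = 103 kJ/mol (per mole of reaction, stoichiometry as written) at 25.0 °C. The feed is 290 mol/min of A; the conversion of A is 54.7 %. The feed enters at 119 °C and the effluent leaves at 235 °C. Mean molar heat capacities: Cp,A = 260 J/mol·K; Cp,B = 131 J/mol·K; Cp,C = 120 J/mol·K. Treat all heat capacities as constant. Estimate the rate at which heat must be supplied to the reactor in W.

Q_in = 413000 W

Extent of reaction ξ = 0.547 × 290 = 158.63 mol/min
Reaction term: ξ·ΔH°_rxn = 158.63 × 103 = 16339 kJ/min
Sensible, feed 119→25 °C: -7087.6 kJ/min
Outlet flows (mol/min): A 131.37, B 158.63, C 158.63
Sensible, products 25→235 °C: 15534 kJ/min
Q = ΔH = 24785 kJ/min = 413.09 kW
Heat supplied = 413090 W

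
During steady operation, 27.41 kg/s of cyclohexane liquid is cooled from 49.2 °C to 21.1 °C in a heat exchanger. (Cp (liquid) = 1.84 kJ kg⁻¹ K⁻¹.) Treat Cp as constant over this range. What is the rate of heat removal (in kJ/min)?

Q_c = 85000 kJ/min

Q = ṁ·Cp·ΔT = 27.41 × 1.84 × (21.1 − 49.2) = -1417.2 kJ/s
Cooling duty = 85032 kJ/min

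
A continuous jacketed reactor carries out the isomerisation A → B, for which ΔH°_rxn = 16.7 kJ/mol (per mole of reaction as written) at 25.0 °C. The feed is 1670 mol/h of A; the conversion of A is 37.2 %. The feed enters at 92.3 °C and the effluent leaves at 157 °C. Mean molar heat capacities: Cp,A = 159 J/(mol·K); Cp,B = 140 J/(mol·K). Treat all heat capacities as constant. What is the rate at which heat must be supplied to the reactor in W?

Q_in = 7220 W

Extent of reaction ξ = 0.372 × 1670 = 621.24 mol/h
Reaction term: ξ·ΔH°_rxn = 621.24 × 16.7 = 10375 kJ/h
Sensible, feed 92.3→25 °C: -17870 kJ/h
Outlet flows (mol/h): A 1048.8, B 621.24
Sensible, products 25→157 °C: 33492 kJ/h
Q = ΔH = 25996 kJ/h = 7.2212 kW
Heat supplied = 7221.2 W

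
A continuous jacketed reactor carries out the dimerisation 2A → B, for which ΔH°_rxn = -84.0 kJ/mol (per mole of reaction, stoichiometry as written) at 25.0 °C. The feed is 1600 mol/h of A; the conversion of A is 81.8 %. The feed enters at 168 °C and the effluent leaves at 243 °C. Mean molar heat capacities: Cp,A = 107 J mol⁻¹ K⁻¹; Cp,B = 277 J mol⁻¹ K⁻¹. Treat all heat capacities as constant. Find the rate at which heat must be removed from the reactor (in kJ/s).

Extent of reaction ξ = 0.818 × 1600 / 2 = 654.4 mol/h
Reaction term: ξ·ΔH°_rxn = 654.4 × -84.0 = -54970 kJ/h
Sensible, feed 168→25 °C: -24482 kJ/h
Outlet flows (mol/h): A 291.2, B 654.4
Sensible, products 25→243 °C: 46309 kJ/h
Q = ΔH = -33142 kJ/h = -9.2061 kW
Heat removed = 9.2061 kJ/s

Q_out = 9.21 kJ/s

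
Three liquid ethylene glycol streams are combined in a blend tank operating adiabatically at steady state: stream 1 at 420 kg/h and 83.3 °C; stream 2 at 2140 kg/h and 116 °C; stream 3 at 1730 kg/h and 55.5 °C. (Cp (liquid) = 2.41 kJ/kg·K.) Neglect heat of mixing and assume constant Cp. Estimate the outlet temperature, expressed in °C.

No heat crosses the boundary, so H_out = H_in.
Σ ṁᵢCp,ᵢTᵢ = 420×2.41×83.3 + 2140×2.41×116 + 1730×2.41×55.5 = 913970
Σ ṁᵢCp,ᵢ = 420×2.41 + 2140×2.41 + 1730×2.41 = 10339
T_out = 913970 / 10339 = 88.401 °C

T_out = 88.4 °C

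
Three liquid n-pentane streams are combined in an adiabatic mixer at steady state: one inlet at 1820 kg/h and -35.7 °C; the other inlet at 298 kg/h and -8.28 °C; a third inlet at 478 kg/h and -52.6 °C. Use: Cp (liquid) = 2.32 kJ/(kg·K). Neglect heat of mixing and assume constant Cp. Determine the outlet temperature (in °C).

Energy balance with Q = 0: Σ ṁᵢCp,ᵢ(T_out − Tᵢ) = 0
T_out = Σ ṁᵢCp,ᵢTᵢ / Σ ṁᵢCp,ᵢ
      = -214800 / 6022.7 = -35.664 °C

T_out = -35.7 °C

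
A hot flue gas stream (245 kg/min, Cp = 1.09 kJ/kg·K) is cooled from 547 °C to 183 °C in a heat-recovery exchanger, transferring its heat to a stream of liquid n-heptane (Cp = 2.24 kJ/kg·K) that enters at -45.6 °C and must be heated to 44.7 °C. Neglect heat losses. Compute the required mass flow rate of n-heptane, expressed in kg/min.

ṁ_c = 481 kg/min

Heat released by hot stream: Q = 245 × 1.09 × (547 − 183) = 97206 kJ/min
Energy balance on cold side (adiabatic exchanger): Q = ṁ_c·Cp_c·(T_c,out − T_c,in)
ṁ_c = 97206 / [2.24 × (44.7 − -45.6)] = 480.57 kg/min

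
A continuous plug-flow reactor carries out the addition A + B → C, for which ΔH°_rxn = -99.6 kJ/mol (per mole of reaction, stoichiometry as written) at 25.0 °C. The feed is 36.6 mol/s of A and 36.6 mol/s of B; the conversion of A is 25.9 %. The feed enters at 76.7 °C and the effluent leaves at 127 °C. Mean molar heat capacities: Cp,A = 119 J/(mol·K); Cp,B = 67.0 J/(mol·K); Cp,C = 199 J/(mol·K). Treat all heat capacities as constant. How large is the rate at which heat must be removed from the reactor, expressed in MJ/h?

Extent of reaction ξ = 0.259 × 36.6 = 9.4794 mol/s
Reaction term: ξ·ΔH°_rxn = 9.4794 × -99.6 = -944.15 kJ/s
Sensible, feed 76.7→25 °C: -351.95 kJ/s
Outlet flows (mol/s): A 27.121, B 27.121, C 9.4794
Sensible, products 25→127 °C: 706.94 kJ/s
Q = ΔH = -589.16 kJ/s = -589.16 kW
Heat removed = 2121 MJ/h

Q_out = 2120 MJ/h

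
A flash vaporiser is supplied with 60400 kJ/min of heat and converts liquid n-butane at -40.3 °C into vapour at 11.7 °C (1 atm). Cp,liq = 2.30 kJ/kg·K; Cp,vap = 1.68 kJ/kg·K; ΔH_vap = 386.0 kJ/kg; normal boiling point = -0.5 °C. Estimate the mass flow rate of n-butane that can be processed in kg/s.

ṁ = 2.02 kg/s

Δh = 2.30×(-0.5−-40.3) + 386.0 + 1.68×(11.7−-0.5) = 498.04 kJ/kg
Q = 60400 kJ/min = 1006.7 kJ/s = 1006.7 kJ/s
ṁ = Q/Δh = 1006.7 / 498.04 = 2.0213 kg/s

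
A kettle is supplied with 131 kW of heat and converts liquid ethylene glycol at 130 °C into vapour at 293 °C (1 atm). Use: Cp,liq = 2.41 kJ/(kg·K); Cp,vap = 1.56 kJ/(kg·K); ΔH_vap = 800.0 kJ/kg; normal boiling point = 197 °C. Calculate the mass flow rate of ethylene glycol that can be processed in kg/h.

Δh = 2.41×(197−130) + 800.0 + 1.56×(293−197) = 1111.2 kJ/kg
Q = 131 kW = 131 kJ/s = 471600 kJ/h
ṁ = Q/Δh = 471600 / 1111.2 = 424.39 kg/h

ṁ = 424 kg/h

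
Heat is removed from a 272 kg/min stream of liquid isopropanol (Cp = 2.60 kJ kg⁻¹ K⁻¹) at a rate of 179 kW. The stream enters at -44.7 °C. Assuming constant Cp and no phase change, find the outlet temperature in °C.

T_out = -59.9 °C

Q = 179 kW = 10740 kJ/min
ΔT = Q/(ṁ·Cp) = 10740/(272×2.60) = 15.187 K
T_out = -44.7 − 15.187 = -59.887 °C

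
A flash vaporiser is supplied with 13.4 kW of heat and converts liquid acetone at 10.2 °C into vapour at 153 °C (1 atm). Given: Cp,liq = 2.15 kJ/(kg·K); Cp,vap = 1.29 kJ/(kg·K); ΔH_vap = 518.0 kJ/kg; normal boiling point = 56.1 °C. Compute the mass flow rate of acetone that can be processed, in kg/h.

ṁ = 65.0 kg/h

Δh = 2.15×(56.1−10.2) + 518.0 + 1.29×(153−56.1) = 741.69 kJ/kg
Q = 13.4 kW = 13.4 kJ/s = 48240 kJ/h
ṁ = Q/Δh = 48240 / 741.69 = 65.041 kg/h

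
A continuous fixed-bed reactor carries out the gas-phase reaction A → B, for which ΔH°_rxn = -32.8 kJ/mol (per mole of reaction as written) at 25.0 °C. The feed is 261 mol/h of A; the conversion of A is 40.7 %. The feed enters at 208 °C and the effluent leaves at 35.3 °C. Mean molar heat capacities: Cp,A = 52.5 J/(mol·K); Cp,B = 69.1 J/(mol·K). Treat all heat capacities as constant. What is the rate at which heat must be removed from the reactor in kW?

Extent of reaction ξ = 0.407 × 261 = 106.23 mol/h
Reaction term: ξ·ΔH°_rxn = 106.23 × -32.8 = -3484.2 kJ/h
Sensible, feed 208→25 °C: -2507.6 kJ/h
Outlet flows (mol/h): A 154.77, B 106.23
Sensible, products 25→35.3 °C: 159.3 kJ/h
Q = ΔH = -5832.5 kJ/h = -1.6201 kW
Heat removed = 1.6201 kW

Q_out = 1.62 kW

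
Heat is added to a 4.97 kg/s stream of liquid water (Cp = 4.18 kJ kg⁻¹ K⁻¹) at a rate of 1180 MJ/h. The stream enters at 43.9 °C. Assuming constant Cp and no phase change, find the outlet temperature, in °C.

Q = 1180 MJ/h = 327.78 kJ/s
ΔT = Q/(ṁ·Cp) = 327.78/(4.97×4.18) = 15.778 K
T_out = 43.9 + 15.778 = 59.678 °C

T_out = 59.7 °C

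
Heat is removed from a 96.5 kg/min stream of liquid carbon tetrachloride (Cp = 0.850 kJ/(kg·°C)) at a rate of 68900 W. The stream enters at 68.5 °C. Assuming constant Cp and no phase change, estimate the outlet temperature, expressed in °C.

Q = 68900 W = 4134 kJ/min
ΔT = Q/(ṁ·Cp) = 4134/(96.5×0.850) = 50.399 K
T_out = 68.5 − 50.399 = 18.101 °C

T_out = 18.1 °C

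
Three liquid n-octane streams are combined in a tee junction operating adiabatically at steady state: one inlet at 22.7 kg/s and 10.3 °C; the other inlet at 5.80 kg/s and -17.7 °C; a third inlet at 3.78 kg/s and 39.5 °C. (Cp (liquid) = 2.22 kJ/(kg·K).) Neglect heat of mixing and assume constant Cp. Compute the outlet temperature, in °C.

T_out = 8.69 °C

Energy balance with Q = 0: Σ ṁᵢCp,ᵢ(T_out − Tᵢ) = 0
Σ ṁᵢCp,ᵢTᵢ = 22.7×2.22×10.3 + 5.80×2.22×-17.7 + 3.78×2.22×39.5 = 622.62
Σ ṁᵢCp,ᵢ = 22.7×2.22 + 5.80×2.22 + 3.78×2.22 = 71.662
T_out = 622.62 / 71.662 = 8.6884 °C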